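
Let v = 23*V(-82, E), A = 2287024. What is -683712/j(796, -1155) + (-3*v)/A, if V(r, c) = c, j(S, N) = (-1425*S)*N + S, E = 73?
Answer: -510170410815/187266856172944 ≈ -0.0027243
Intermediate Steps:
j(S, N) = S - 1425*N*S (j(S, N) = -1425*N*S + S = S - 1425*N*S)
v = 1679 (v = 23*73 = 1679)
-683712/j(796, -1155) + (-3*v)/A = -683712*1/(796*(1 - 1425*(-1155))) - 3*1679/2287024 = -683712*1/(796*(1 + 1645875)) - 5037*1/2287024 = -683712/(796*1645876) - 5037/2287024 = -683712/1310117296 - 5037/2287024 = -683712*1/1310117296 - 5037/2287024 = -42732/81882331 - 5037/2287024 = -510170410815/187266856172944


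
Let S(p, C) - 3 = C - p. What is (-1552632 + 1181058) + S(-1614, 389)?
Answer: -369568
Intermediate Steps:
S(p, C) = 3 + C - p (S(p, C) = 3 + (C - p) = 3 + C - p)
(-1552632 + 1181058) + S(-1614, 389) = (-1552632 + 1181058) + (3 + 389 - 1*(-1614)) = -371574 + (3 + 389 + 1614) = -371574 + 2006 = -369568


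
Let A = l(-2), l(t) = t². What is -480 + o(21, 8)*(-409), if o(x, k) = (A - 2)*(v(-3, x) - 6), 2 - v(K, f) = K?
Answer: 338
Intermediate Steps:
A = 4 (A = (-2)² = 4)
v(K, f) = 2 - K
o(x, k) = -2 (o(x, k) = (4 - 2)*((2 - 1*(-3)) - 6) = 2*((2 + 3) - 6) = 2*(5 - 6) = 2*(-1) = -2)
-480 + o(21, 8)*(-409) = -480 - 2*(-409) = -480 + 818 = 338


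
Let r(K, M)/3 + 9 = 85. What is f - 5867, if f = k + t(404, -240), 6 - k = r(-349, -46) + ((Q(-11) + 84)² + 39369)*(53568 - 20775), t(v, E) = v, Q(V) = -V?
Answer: -1586990127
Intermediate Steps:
r(K, M) = 228 (r(K, M) = -27 + 3*85 = -27 + 255 = 228)
k = -1586984664 (k = 6 - (228 + ((-1*(-11) + 84)² + 39369)*(53568 - 20775)) = 6 - (228 + ((11 + 84)² + 39369)*32793) = 6 - (228 + (95² + 39369)*32793) = 6 - (228 + (9025 + 39369)*32793) = 6 - (228 + 48394*32793) = 6 - (228 + 1586984442) = 6 - 1*1586984670 = 6 - 1586984670 = -1586984664)
f = -1586984260 (f = -1586984664 + 404 = -1586984260)
f - 5867 = -1586984260 - 5867 = -1586990127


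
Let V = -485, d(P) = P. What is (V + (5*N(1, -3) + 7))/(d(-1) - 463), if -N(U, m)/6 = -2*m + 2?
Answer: 359/232 ≈ 1.5474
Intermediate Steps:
N(U, m) = -12 + 12*m (N(U, m) = -6*(-2*m + 2) = -6*(2 - 2*m) = -12 + 12*m)
(V + (5*N(1, -3) + 7))/(d(-1) - 463) = (-485 + (5*(-12 + 12*(-3)) + 7))/(-1 - 463) = (-485 + (5*(-12 - 36) + 7))/(-464) = (-485 + (5*(-48) + 7))*(-1/464) = (-485 + (-240 + 7))*(-1/464) = (-485 - 233)*(-1/464) = -718*(-1/464) = 359/232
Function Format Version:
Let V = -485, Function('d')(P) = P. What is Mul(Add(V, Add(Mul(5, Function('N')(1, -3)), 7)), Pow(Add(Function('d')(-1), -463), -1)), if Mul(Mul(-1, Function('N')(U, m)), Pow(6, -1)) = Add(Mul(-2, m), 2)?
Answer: Rational(359, 232) ≈ 1.5474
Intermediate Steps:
Function('N')(U, m) = Add(-12, Mul(12, m)) (Function('N')(U, m) = Mul(-6, Add(Mul(-2, m), 2)) = Mul(-6, Add(2, Mul(-2, m))) = Add(-12, Mul(12, m)))
Mul(Add(V, Add(Mul(5, Function('N')(1, -3)), 7)), Pow(Add(Function('d')(-1), -463), -1)) = Mul(Add(-485, Add(Mul(5, Add(-12, Mul(12, -3))), 7)), Pow(Add(-1, -463), -1)) = Mul(Add(-485, Add(Mul(5, Add(-12, -36)), 7)), Pow(-464, -1)) = Mul(Add(-485, Add(Mul(5, -48), 7)), Rational(-1, 464)) = Mul(Add(-485, Add(-240, 7)), Rational(-1, 464)) = Mul(Add(-485, -233), Rational(-1, 464)) = Mul(-718, Rational(-1, 464)) = Rational(359, 232)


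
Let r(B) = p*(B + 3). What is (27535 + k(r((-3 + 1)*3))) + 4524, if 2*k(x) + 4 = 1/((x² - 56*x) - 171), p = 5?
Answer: 57317917/1788 ≈ 32057.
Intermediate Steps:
r(B) = 15 + 5*B (r(B) = 5*(B + 3) = 5*(3 + B) = 15 + 5*B)
k(x) = -2 + 1/(2*(-171 + x² - 56*x)) (k(x) = -2 + 1/(2*((x² - 56*x) - 171)) = -2 + 1/(2*(-171 + x² - 56*x)))
(27535 + k(r((-3 + 1)*3))) + 4524 = (27535 + (-685 - 224*(15 + 5*((-3 + 1)*3)) + 4*(15 + 5*((-3 + 1)*3))²)/(2*(171 - (15 + 5*((-3 + 1)*3))² + 56*(15 + 5*((-3 + 1)*3))))) + 4524 = (27535 + (-685 - 224*(15 + 5*(-2*3)) + 4*(15 + 5*(-2*3))²)/(2*(171 - (15 + 5*(-2*3))² + 56*(15 + 5*(-2*3))))) + 4524 = (27535 + (-685 - 224*(15 + 5*(-6)) + 4*(15 + 5*(-6))²)/(2*(171 - (15 + 5*(-6))² + 56*(15 + 5*(-6))))) + 4524 = (27535 + (-685 - 224*(15 - 30) + 4*(15 - 30)²)/(2*(171 - (15 - 30)² + 56*(15 - 30)))) + 4524 = (27535 + (-685 - 224*(-15) + 4*(-15)²)/(2*(171 - 1*(-15)² + 56*(-15)))) + 4524 = (27535 + (-685 + 3360 + 4*225)/(2*(171 - 1*225 - 840))) + 4524 = (27535 + (-685 + 3360 + 900)/(2*(171 - 225 - 840))) + 4524 = (27535 + (½)*3575/(-894)) + 4524 = (27535 + (½)*(-1/894)*3575) + 4524 = (27535 - 3575/1788) + 4524 = 49229005/1788 + 4524 = 57317917/1788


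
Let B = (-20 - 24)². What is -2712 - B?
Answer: -4648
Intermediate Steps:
B = 1936 (B = (-44)² = 1936)
-2712 - B = -2712 - 1*1936 = -2712 - 1936 = -4648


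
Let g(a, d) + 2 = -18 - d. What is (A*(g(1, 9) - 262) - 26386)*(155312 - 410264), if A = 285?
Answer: 27871607592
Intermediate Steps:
g(a, d) = -20 - d (g(a, d) = -2 + (-18 - d) = -20 - d)
(A*(g(1, 9) - 262) - 26386)*(155312 - 410264) = (285*((-20 - 1*9) - 262) - 26386)*(155312 - 410264) = (285*((-20 - 9) - 262) - 26386)*(-254952) = (285*(-29 - 262) - 26386)*(-254952) = (285*(-291) - 26386)*(-254952) = (-82935 - 26386)*(-254952) = -109321*(-254952) = 27871607592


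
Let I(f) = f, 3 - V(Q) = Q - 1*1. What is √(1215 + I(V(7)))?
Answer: 2*√303 ≈ 34.814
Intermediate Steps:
V(Q) = 4 - Q (V(Q) = 3 - (Q - 1*1) = 3 - (Q - 1) = 3 - (-1 + Q) = 3 + (1 - Q) = 4 - Q)
√(1215 + I(V(7))) = √(1215 + (4 - 1*7)) = √(1215 + (4 - 7)) = √(1215 - 3) = √1212 = 2*√303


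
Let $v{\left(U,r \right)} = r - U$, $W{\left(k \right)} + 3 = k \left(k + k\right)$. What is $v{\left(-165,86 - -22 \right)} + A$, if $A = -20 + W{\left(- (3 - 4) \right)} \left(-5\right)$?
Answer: $258$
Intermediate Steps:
$W{\left(k \right)} = -3 + 2 k^{2}$ ($W{\left(k \right)} = -3 + k \left(k + k\right) = -3 + k 2 k = -3 + 2 k^{2}$)
$A = -15$ ($A = -20 + \left(-3 + 2 \left(- (3 - 4)\right)^{2}\right) \left(-5\right) = -20 + \left(-3 + 2 \left(\left(-1\right) \left(-1\right)\right)^{2}\right) \left(-5\right) = -20 + \left(-3 + 2 \cdot 1^{2}\right) \left(-5\right) = -20 + \left(-3 + 2 \cdot 1\right) \left(-5\right) = -20 + \left(-3 + 2\right) \left(-5\right) = -20 - -5 = -20 + 5 = -15$)
$v{\left(-165,86 - -22 \right)} + A = \left(\left(86 - -22\right) - -165\right) - 15 = \left(\left(86 + 22\right) + 165\right) - 15 = \left(108 + 165\right) - 15 = 273 - 15 = 258$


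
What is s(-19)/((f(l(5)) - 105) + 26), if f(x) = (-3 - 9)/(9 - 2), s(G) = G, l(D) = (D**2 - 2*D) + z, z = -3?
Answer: 133/565 ≈ 0.23540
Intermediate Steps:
l(D) = -3 + D**2 - 2*D (l(D) = (D**2 - 2*D) - 3 = -3 + D**2 - 2*D)
f(x) = -12/7
s(-19)/((f(l(5)) - 105) + 26) = -19/((-12/7 - 105) + 26) = -19/(-747/7 + 26) = -19/(-565/7) = -19*(-7/565) = 133/565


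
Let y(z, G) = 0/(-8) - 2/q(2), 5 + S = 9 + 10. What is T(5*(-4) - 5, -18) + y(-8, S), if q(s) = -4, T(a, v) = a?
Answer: -49/2 ≈ -24.500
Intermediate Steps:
S = 14 (S = -5 + (9 + 10) = -5 + 19 = 14)
y(z, G) = 1/2 (y(z, G) = 0/(-8) - 2/(-4) = 0*(-1/8) - 2*(-1/4) = 0 + 1/2 = 1/2)
T(5*(-4) - 5, -18) + y(-8, S) = (5*(-4) - 5) + 1/2 = (-20 - 5) + 1/2 = -25 + 1/2 = -49/2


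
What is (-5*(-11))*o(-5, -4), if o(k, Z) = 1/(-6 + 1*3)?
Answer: -55/3 ≈ -18.333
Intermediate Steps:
o(k, Z) = -⅓ (o(k, Z) = 1/(-6 + 3) = 1/(-3) = -⅓)
(-5*(-11))*o(-5, -4) = -5*(-11)*(-⅓) = 55*(-⅓) = -55/3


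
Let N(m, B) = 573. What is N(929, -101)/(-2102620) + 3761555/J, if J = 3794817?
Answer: 608226641843/613773701580 ≈ 0.99096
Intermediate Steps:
N(929, -101)/(-2102620) + 3761555/J = 573/(-2102620) + 3761555/3794817 = 573*(-1/2102620) + 3761555*(1/3794817) = -573/2102620 + 3761555/3794817 = 608226641843/613773701580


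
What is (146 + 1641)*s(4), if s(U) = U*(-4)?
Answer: -28592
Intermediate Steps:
s(U) = -4*U
(146 + 1641)*s(4) = (146 + 1641)*(-4*4) = 1787*(-16) = -28592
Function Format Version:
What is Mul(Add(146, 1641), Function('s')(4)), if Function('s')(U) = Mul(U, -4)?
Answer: -28592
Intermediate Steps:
Function('s')(U) = Mul(-4, U)
Mul(Add(146, 1641), Function('s')(4)) = Mul(Add(146, 1641), Mul(-4, 4)) = Mul(1787, -16) = -28592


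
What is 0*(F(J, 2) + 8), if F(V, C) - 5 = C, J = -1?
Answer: 0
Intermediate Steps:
F(V, C) = 5 + C
0*(F(J, 2) + 8) = 0*((5 + 2) + 8) = 0*(7 + 8) = 0*15 = 0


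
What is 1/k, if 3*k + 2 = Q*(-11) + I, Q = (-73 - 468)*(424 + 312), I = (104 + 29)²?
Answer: 3/4397623 ≈ 6.8219e-7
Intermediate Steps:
I = 17689 (I = 133² = 17689)
Q = -398176 (Q = -541*736 = -398176)
k = 4397623/3 (k = -⅔ + (-398176*(-11) + 17689)/3 = -⅔ + (4379936 + 17689)/3 = -⅔ + (⅓)*4397625 = -⅔ + 1465875 = 4397623/3 ≈ 1.4659e+6)
1/k = 1/(4397623/3) = 3/4397623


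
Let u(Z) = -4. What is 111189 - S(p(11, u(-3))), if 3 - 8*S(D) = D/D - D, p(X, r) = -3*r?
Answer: 444749/4 ≈ 1.1119e+5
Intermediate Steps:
S(D) = 1/4 + D/8 (S(D) = 3/8 - (D/D - D)/8 = 3/8 - (1 - D)/8 = 3/8 + (-1/8 + D/8) = 1/4 + D/8)
111189 - S(p(11, u(-3))) = 111189 - (1/4 + (-3*(-4))/8) = 111189 - (1/4 + (1/8)*12) = 111189 - (1/4 + 3/2) = 111189 - 1*7/4 = 111189 - 7/4 = 444749/4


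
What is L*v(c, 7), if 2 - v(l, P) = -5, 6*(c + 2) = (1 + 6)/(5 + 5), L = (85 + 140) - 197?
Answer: 196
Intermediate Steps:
L = 28 (L = 225 - 197 = 28)
c = -113/60 (c = -2 + ((1 + 6)/(5 + 5))/6 = -2 + (7/10)/6 = -2 + (7*(⅒))/6 = -2 + (⅙)*(7/10) = -2 + 7/60 = -113/60 ≈ -1.8833)
v(l, P) = 7 (v(l, P) = 2 - 1*(-5) = 2 + 5 = 7)
L*v(c, 7) = 28*7 = 196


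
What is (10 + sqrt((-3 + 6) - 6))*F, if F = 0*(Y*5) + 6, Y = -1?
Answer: 60 + 6*I*sqrt(3) ≈ 60.0 + 10.392*I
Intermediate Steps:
F = 6 (F = 0*(-1*5) + 6 = 0*(-5) + 6 = 0 + 6 = 6)
(10 + sqrt((-3 + 6) - 6))*F = (10 + sqrt((-3 + 6) - 6))*6 = (10 + sqrt(3 - 6))*6 = (10 + sqrt(-3))*6 = (10 + I*sqrt(3))*6 = 60 + 6*I*sqrt(3)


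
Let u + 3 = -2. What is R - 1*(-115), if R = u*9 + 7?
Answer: 77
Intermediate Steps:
u = -5 (u = -3 - 2 = -5)
R = -38 (R = -5*9 + 7 = -45 + 7 = -38)
R - 1*(-115) = -38 - 1*(-115) = -38 + 115 = 77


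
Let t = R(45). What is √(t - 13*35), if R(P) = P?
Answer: I*√410 ≈ 20.248*I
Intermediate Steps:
t = 45
√(t - 13*35) = √(45 - 13*35) = √(45 - 455) = √(-410) = I*√410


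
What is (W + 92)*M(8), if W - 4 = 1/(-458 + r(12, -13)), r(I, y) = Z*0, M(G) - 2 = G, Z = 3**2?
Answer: 219835/229 ≈ 959.98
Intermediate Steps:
Z = 9
M(G) = 2 + G
r(I, y) = 0 (r(I, y) = 9*0 = 0)
W = 1831/458 (W = 4 + 1/(-458 + 0) = 4 + 1/(-458) = 4 - 1/458 = 1831/458 ≈ 3.9978)
(W + 92)*M(8) = (1831/458 + 92)*(2 + 8) = (43967/458)*10 = 219835/229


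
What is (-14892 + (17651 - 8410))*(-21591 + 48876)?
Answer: -154187535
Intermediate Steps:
(-14892 + (17651 - 8410))*(-21591 + 48876) = (-14892 + 9241)*27285 = -5651*27285 = -154187535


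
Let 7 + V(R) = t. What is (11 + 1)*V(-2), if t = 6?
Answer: -12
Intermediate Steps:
V(R) = -1 (V(R) = -7 + 6 = -1)
(11 + 1)*V(-2) = (11 + 1)*(-1) = 12*(-1) = -12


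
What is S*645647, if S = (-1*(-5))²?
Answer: 16141175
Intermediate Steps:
S = 25 (S = 5² = 25)
S*645647 = 25*645647 = 16141175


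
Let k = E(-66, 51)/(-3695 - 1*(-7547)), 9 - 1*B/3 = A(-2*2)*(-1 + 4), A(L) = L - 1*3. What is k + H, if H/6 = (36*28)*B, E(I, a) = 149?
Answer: 2096720789/3852 ≈ 5.4432e+5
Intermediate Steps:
A(L) = -3 + L (A(L) = L - 3 = -3 + L)
B = 90 (B = 27 - 3*(-3 - 2*2)*(-1 + 4) = 27 - 3*(-3 - 4)*3 = 27 - (-21)*3 = 27 - 3*(-21) = 27 + 63 = 90)
H = 544320 (H = 6*((36*28)*90) = 6*(1008*90) = 6*90720 = 544320)
k = 149/3852 (k = 149/(-3695 - 1*(-7547)) = 149/(-3695 + 7547) = 149/3852 ≈ 0.038681)
k + H = 149/3852 + 544320 = 2096720789/3852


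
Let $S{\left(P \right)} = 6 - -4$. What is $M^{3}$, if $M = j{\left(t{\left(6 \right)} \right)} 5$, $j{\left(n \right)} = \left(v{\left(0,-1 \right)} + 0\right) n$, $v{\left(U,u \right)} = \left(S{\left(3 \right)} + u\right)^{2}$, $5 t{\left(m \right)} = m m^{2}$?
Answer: $5355700839936$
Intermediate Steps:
$S{\left(P \right)} = 10$ ($S{\left(P \right)} = 6 + 4 = 10$)
$t{\left(m \right)} = \frac{m^{3}}{5}$ ($t{\left(m \right)} = \frac{m m^{2}}{5} = \frac{m^{3}}{5}$)
$v{\left(U,u \right)} = \left(10 + u\right)^{2}$
$j{\left(n \right)} = 81 n$ ($j{\left(n \right)} = \left(\left(10 - 1\right)^{2} + 0\right) n = \left(9^{2} + 0\right) n = \left(81 + 0\right) n = 81 n$)
$M = 17496$ ($M = 81 \frac{6^{3}}{5} \cdot 5 = 81 \cdot \frac{1}{5} \cdot 216 \cdot 5 = 81 \cdot \frac{216}{5} \cdot 5 = \frac{17496}{5} \cdot 5 = 17496$)
$M^{3} = 17496^{3} = 5355700839936$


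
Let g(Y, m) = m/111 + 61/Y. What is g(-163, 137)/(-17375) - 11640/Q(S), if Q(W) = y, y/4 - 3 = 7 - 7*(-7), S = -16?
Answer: -182961122858/3709517325 ≈ -49.322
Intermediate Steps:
g(Y, m) = 61/Y + m/111 (g(Y, m) = m*(1/111) + 61/Y = m/111 + 61/Y = 61/Y + m/111)
y = 236 (y = 12 + 4*(7 - 7*(-7)) = 12 + 4*(7 + 49) = 12 + 4*56 = 12 + 224 = 236)
Q(W) = 236
g(-163, 137)/(-17375) - 11640/Q(S) = (61/(-163) + (1/111)*137)/(-17375) - 11640/236 = (61*(-1/163) + 137/111)*(-1/17375) - 11640*1/236 = (-61/163 + 137/111)*(-1/17375) - 2910/59 = (15560/18093)*(-1/17375) - 2910/59 = -3112/62873175 - 2910/59 = -182961122858/3709517325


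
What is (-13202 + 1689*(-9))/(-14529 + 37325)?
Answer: -28403/22796 ≈ -1.2460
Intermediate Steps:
(-13202 + 1689*(-9))/(-14529 + 37325) = (-13202 - 15201)/22796 = -28403*1/22796 = -28403/22796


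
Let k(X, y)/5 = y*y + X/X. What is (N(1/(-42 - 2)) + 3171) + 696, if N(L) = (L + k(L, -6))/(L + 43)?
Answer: 7320636/1891 ≈ 3871.3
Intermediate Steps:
k(X, y) = 5 + 5*y**2 (k(X, y) = 5*(y*y + X/X) = 5*(y**2 + 1) = 5*(1 + y**2) = 5 + 5*y**2)
N(L) = (185 + L)/(43 + L) (N(L) = (L + (5 + 5*(-6)**2))/(L + 43) = (L + (5 + 5*36))/(43 + L) = (L + (5 + 180))/(43 + L) = (L + 185)/(43 + L) = (185 + L)/(43 + L))
(N(1/(-42 - 2)) + 3171) + 696 = ((185 + 1/(-42 - 2))/(43 + 1/(-42 - 2)) + 3171) + 696 = ((185 + 1/(-44))/(43 + 1/(-44)) + 3171) + 696 = ((185 - 1/44)/(43 - 1/44) + 3171) + 696 = ((8139/44)/(1891/44) + 3171) + 696 = ((44/1891)*(8139/44) + 3171) + 696 = (8139/1891 + 3171) + 696 = 6004500/1891 + 696 = 7320636/1891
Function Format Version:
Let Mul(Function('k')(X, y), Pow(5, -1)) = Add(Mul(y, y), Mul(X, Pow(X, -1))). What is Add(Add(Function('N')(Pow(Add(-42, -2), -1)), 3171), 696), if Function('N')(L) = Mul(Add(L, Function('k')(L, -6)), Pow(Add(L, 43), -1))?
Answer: Rational(7320636, 1891) ≈ 3871.3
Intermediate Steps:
Function('k')(X, y) = Add(5, Mul(5, Pow(y, 2))) (Function('k')(X, y) = Mul(5, Add(Mul(y, y), Mul(X, Pow(X, -1)))) = Mul(5, Add(Pow(y, 2), 1)) = Mul(5, Add(1, Pow(y, 2))) = Add(5, Mul(5, Pow(y, 2))))
Function('N')(L) = Mul(Pow(Add(43, L), -1), Add(185, L)) (Function('N')(L) = Mul(Add(L, Add(5, Mul(5, Pow(-6, 2)))), Pow(Add(L, 43), -1)) = Mul(Add(L, Add(5, Mul(5, 36))), Pow(Add(43, L), -1)) = Mul(Add(L, Add(5, 180)), Pow(Add(43, L), -1)) = Mul(Add(L, 185), Pow(Add(43, L), -1)) = Mul(Add(185, L), Pow(Add(43, L), -1)) = Mul(Pow(Add(43, L), -1), Add(185, L)))
Add(Add(Function('N')(Pow(Add(-42, -2), -1)), 3171), 696) = Add(Add(Mul(Pow(Add(43, Pow(Add(-42, -2), -1)), -1), Add(185, Pow(Add(-42, -2), -1))), 3171), 696) = Add(Add(Mul(Pow(Add(43, Pow(-44, -1)), -1), Add(185, Pow(-44, -1))), 3171), 696) = Add(Add(Mul(Pow(Add(43, Rational(-1, 44)), -1), Add(185, Rational(-1, 44))), 3171), 696) = Add(Add(Mul(Pow(Rational(1891, 44), -1), Rational(8139, 44)), 3171), 696) = Add(Add(Mul(Rational(44, 1891), Rational(8139, 44)), 3171), 696) = Add(Add(Rational(8139, 1891), 3171), 696) = Add(Rational(6004500, 1891), 696) = Rational(7320636, 1891)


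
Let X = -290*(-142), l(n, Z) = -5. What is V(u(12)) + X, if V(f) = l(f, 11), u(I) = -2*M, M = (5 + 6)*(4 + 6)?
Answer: 41175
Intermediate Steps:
X = 41180
M = 110 (M = 11*10 = 110)
u(I) = -220 (u(I) = -2*110 = -220)
V(f) = -5
V(u(12)) + X = -5 + 41180 = 41175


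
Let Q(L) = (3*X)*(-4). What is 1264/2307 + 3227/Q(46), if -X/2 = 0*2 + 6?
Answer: 2542235/110736 ≈ 22.958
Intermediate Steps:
X = -12 (X = -2*(0*2 + 6) = -2*(0 + 6) = -2*6 = -12)
Q(L) = 144 (Q(L) = (3*(-12))*(-4) = -36*(-4) = 144)
1264/2307 + 3227/Q(46) = 1264/2307 + 3227/144 = 2542235/110736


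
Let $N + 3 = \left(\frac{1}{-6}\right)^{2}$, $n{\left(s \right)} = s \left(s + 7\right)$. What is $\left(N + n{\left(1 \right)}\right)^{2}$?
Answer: $\frac{32761}{1296} \approx 25.279$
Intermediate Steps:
$n{\left(s \right)} = s \left(7 + s\right)$
$N = - \frac{107}{36}$ ($N = -3 + \left(\frac{1}{-6}\right)^{2} = -3 + \left(- \frac{1}{6}\right)^{2} = -3 + \frac{1}{36} = - \frac{107}{36} \approx -2.9722$)
$\left(N + n{\left(1 \right)}\right)^{2} = \left(- \frac{107}{36} + 1 \left(7 + 1\right)\right)^{2} = \left(- \frac{107}{36} + 1 \cdot 8\right)^{2} = \left(- \frac{107}{36} + 8\right)^{2} = \left(\frac{181}{36}\right)^{2} = \frac{32761}{1296}$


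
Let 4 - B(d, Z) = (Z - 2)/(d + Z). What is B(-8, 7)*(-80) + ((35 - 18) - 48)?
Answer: -751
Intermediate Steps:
B(d, Z) = 4 - (-2 + Z)/(Z + d) (B(d, Z) = 4 - (Z - 2)/(d + Z) = 4 - (-2 + Z)/(Z + d))
B(-8, 7)*(-80) + ((35 - 18) - 48) = ((2 + 3*7 + 4*(-8))/(7 - 8))*(-80) + ((35 - 18) - 48) = ((2 + 21 - 32)/(-1))*(-80) + (17 - 48) = -1*(-9)*(-80) - 31 = 9*(-80) - 31 = -720 - 31 = -751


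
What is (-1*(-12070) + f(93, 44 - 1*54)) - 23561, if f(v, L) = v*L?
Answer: -12421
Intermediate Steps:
f(v, L) = L*v
(-1*(-12070) + f(93, 44 - 1*54)) - 23561 = (-1*(-12070) + (44 - 1*54)*93) - 23561 = (12070 + (44 - 54)*93) - 23561 = (12070 - 10*93) - 23561 = (12070 - 930) - 23561 = 11140 - 23561 = -12421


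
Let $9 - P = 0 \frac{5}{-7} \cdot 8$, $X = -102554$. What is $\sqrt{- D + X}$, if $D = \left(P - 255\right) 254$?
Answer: $i \sqrt{40070} \approx 200.17 i$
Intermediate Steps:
$P = 9$ ($P = 9 - 0 \frac{5}{-7} \cdot 8 = 9 - 0 \cdot 5 \left(- \frac{1}{7}\right) 8 = 9 - 0 \left(- \frac{5}{7}\right) 8 = 9 - 0 \cdot 8 = 9 - 0 = 9 + 0 = 9$)
$D = -62484$ ($D = \left(9 - 255\right) 254 = \left(-246\right) 254 = -62484$)
$\sqrt{- D + X} = \sqrt{\left(-1\right) \left(-62484\right) - 102554} = \sqrt{62484 - 102554} = \sqrt{-40070} = i \sqrt{40070}$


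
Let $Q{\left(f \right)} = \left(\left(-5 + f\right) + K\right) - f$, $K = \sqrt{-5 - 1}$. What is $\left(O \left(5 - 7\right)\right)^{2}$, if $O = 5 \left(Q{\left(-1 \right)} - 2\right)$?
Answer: $4300 - 1400 i \sqrt{6} \approx 4300.0 - 3429.3 i$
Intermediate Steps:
$K = i \sqrt{6}$ ($K = \sqrt{-6} = i \sqrt{6} \approx 2.4495 i$)
$Q{\left(f \right)} = -5 + i \sqrt{6}$ ($Q{\left(f \right)} = \left(\left(-5 + f\right) + i \sqrt{6}\right) - f = \left(-5 + f + i \sqrt{6}\right) - f = -5 + i \sqrt{6}$)
$O = -35 + 5 i \sqrt{6}$ ($O = 5 \left(\left(-5 + i \sqrt{6}\right) - 2\right) = 5 \left(-7 + i \sqrt{6}\right) = -35 + 5 i \sqrt{6} \approx -35.0 + 12.247 i$)
$\left(O \left(5 - 7\right)\right)^{2} = \left(\left(-35 + 5 i \sqrt{6}\right) \left(5 - 7\right)\right)^{2} = \left(\left(-35 + 5 i \sqrt{6}\right) \left(-2\right)\right)^{2} = \left(70 - 10 i \sqrt{6}\right)^{2}$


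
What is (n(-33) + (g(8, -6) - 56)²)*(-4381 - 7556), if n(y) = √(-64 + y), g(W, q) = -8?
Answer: -48893952 - 11937*I*√97 ≈ -4.8894e+7 - 1.1757e+5*I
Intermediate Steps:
(n(-33) + (g(8, -6) - 56)²)*(-4381 - 7556) = (√(-64 - 33) + (-8 - 56)²)*(-4381 - 7556) = (√(-97) + (-64)²)*(-11937) = (I*√97 + 4096)*(-11937) = (4096 + I*√97)*(-11937) = -48893952 - 11937*I*√97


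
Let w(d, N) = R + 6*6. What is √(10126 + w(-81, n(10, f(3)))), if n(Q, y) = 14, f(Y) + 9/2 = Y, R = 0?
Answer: √10162 ≈ 100.81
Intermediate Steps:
f(Y) = -9/2 + Y
w(d, N) = 36 (w(d, N) = 0 + 6*6 = 0 + 36 = 36)
√(10126 + w(-81, n(10, f(3)))) = √(10126 + 36) = √10162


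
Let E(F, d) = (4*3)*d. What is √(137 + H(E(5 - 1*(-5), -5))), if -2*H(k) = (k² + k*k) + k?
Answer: I*√3433 ≈ 58.592*I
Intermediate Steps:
E(F, d) = 12*d
H(k) = -k² - k/2 (H(k) = -((k² + k*k) + k)/2 = -((k² + k²) + k)/2 = -(2*k² + k)/2 = -(k + 2*k²)/2 = -k² - k/2)
√(137 + H(E(5 - 1*(-5), -5))) = √(137 - 12*(-5)*(½ + 12*(-5))) = √(137 - 1*(-60)*(½ - 60)) = √(137 - 1*(-60)*(-119/2)) = √(137 - 3570) = √(-3433) = I*√3433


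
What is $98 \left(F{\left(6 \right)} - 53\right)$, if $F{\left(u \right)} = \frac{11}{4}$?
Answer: $- \frac{9849}{2} \approx -4924.5$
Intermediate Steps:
$F{\left(u \right)} = \frac{11}{4}$ ($F{\left(u \right)} = 11 \cdot \frac{1}{4} = \frac{11}{4}$)
$98 \left(F{\left(6 \right)} - 53\right) = 98 \left(\frac{11}{4} - 53\right) = 98 \left(- \frac{201}{4}\right) = - \frac{9849}{2}$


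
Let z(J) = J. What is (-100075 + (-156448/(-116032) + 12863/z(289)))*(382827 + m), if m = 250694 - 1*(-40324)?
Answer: -70633739748928395/1047914 ≈ -6.7404e+10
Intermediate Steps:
m = 291018 (m = 250694 + 40324 = 291018)
(-100075 + (-156448/(-116032) + 12863/z(289)))*(382827 + m) = (-100075 + (-156448/(-116032) + 12863/289))*(382827 + 291018) = (-100075 + (-156448*(-1/116032) + 12863*(1/289)))*673845 = (-100075 + (4889/3626 + 12863/289))*673845 = (-100075 + 48054159/1047914)*673845 = -104821939391/1047914*673845 = -70633739748928395/1047914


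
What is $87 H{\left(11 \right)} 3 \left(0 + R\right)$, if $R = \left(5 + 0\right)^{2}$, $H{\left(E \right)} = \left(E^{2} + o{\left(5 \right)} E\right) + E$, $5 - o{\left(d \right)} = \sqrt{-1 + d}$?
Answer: $1076625$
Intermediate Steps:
$o{\left(d \right)} = 5 - \sqrt{-1 + d}$
$H{\left(E \right)} = E^{2} + 4 E$ ($H{\left(E \right)} = \left(E^{2} + \left(5 - \sqrt{-1 + 5}\right) E\right) + E = \left(E^{2} + \left(5 - \sqrt{4}\right) E\right) + E = \left(E^{2} + \left(5 - 2\right) E\right) + E = \left(E^{2} + 3 E\right) + E = E^{2} + 4 E$)
$R = 25$ ($R = 5^{2} = 25$)
$87 H{\left(11 \right)} 3 \left(0 + R\right) = 87 \cdot 11 \left(4 + 11\right) 3 \left(0 + 25\right) = 87 \cdot 11 \cdot 15 \cdot 3 \cdot 25 = 87 \cdot 165 \cdot 75 = 14355 \cdot 75 = 1076625$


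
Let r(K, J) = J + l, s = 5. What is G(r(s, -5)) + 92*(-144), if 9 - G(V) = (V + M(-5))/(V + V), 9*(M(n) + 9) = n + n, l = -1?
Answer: -1429957/108 ≈ -13240.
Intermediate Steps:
r(K, J) = -1 + J (r(K, J) = J - 1 = -1 + J)
M(n) = -9 + 2*n/9 (M(n) = -9 + (n + n)/9 = -9 + (2*n)/9 = -9 + 2*n/9)
G(V) = 9 - (-91/9 + V)/(2*V) (G(V) = 9 - (V + (-9 + (2/9)*(-5)))/(V + V) = 9 - (V + (-9 - 10/9))/(2*V) = 9 - (V - 91/9)*1/(2*V) = 9 - (-91/9 + V)*1/(2*V) = 9 - (-91/9 + V)/(2*V))
G(r(s, -5)) + 92*(-144) = (91 + 153*(-1 - 5))/(18*(-1 - 5)) + 92*(-144) = (1/18)*(91 + 153*(-6))/(-6) - 13248 = (1/18)*(-⅙)*(91 - 918) - 13248 = (1/18)*(-⅙)*(-827) - 13248 = 827/108 - 13248 = -1429957/108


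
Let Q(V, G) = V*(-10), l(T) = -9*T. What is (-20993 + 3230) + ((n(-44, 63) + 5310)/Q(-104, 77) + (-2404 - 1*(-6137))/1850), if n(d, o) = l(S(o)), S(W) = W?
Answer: -3416335513/192400 ≈ -17756.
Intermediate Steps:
n(d, o) = -9*o
Q(V, G) = -10*V
(-20993 + 3230) + ((n(-44, 63) + 5310)/Q(-104, 77) + (-2404 - 1*(-6137))/1850) = (-20993 + 3230) + ((-9*63 + 5310)/((-10*(-104))) + (-2404 - 1*(-6137))/1850) = -17763 + ((-567 + 5310)/1040 + (-2404 + 6137)*(1/1850)) = -17763 + (4743*(1/1040) + 3733*(1/1850)) = -17763 + (4743/1040 + 3733/1850) = -17763 + 1265687/192400 = -3416335513/192400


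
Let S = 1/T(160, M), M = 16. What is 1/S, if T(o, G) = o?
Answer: 160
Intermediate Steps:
S = 1/160 ≈ 0.0062500
1/S = 1/(1/160) = 160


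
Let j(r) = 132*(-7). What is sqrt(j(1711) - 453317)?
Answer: I*sqrt(454241) ≈ 673.97*I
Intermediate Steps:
j(r) = -924
sqrt(j(1711) - 453317) = sqrt(-924 - 453317) = sqrt(-454241) = I*sqrt(454241)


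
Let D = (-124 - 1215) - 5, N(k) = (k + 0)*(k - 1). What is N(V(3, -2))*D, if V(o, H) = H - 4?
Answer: -56448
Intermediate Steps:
V(o, H) = -4 + H
N(k) = k*(-1 + k)
D = -1344 (D = -1339 - 5 = -1344)
N(V(3, -2))*D = ((-4 - 2)*(-1 + (-4 - 2)))*(-1344) = -6*(-1 - 6)*(-1344) = -6*(-7)*(-1344) = 42*(-1344) = -56448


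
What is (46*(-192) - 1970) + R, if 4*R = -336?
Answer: -10886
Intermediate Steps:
R = -84 (R = (¼)*(-336) = -84)
(46*(-192) - 1970) + R = (46*(-192) - 1970) - 84 = (-8832 - 1970) - 84 = -10802 - 84 = -10886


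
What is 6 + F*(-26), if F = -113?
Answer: 2944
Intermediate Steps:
6 + F*(-26) = 6 - 113*(-26) = 6 + 2938 = 2944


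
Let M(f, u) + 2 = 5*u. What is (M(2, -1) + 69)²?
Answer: 3844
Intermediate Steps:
M(f, u) = -2 + 5*u
(M(2, -1) + 69)² = ((-2 + 5*(-1)) + 69)² = ((-2 - 5) + 69)² = (-7 + 69)² = 62² = 3844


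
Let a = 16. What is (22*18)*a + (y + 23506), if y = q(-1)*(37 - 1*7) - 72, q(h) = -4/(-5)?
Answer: 29794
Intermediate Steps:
q(h) = ⅘ (q(h) = -4*(-⅕) = ⅘)
y = -48 (y = 4*(37 - 1*7)/5 - 72 = 4*(37 - 7)/5 - 72 = (⅘)*30 - 72 = 24 - 72 = -48)
(22*18)*a + (y + 23506) = (22*18)*16 + (-48 + 23506) = 396*16 + 23458 = 6336 + 23458 = 29794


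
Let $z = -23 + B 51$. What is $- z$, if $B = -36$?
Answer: $1859$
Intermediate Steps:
$z = -1859$ ($z = -23 - 1836 = -1859$)
$- z = \left(-1\right) \left(-1859\right) = 1859$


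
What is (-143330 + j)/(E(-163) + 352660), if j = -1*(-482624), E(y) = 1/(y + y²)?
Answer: 8959397364/9312339961 ≈ 0.96210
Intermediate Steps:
j = 482624
(-143330 + j)/(E(-163) + 352660) = (-143330 + 482624)/(1/((-163)*(1 - 163)) + 352660) = 339294/(-1/163/(-162) + 352660) = 339294/(-1/163*(-1/162) + 352660) = 339294/(1/26406 + 352660) = 339294/(9312339961/26406) = 339294*(26406/9312339961) = 8959397364/9312339961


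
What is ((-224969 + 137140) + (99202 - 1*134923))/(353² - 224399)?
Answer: 12355/9979 ≈ 1.2381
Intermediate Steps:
((-224969 + 137140) + (99202 - 1*134923))/(353² - 224399) = (-87829 + (99202 - 134923))/(124609 - 224399) = (-87829 - 35721)/(-99790) = -123550*(-1/99790) = 12355/9979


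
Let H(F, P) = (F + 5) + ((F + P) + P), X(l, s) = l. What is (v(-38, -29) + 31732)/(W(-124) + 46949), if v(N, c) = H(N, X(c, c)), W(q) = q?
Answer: 31603/46825 ≈ 0.67492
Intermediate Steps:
H(F, P) = 5 + 2*F + 2*P (H(F, P) = (5 + F) + (F + 2*P) = 5 + 2*F + 2*P)
v(N, c) = 5 + 2*N + 2*c
(v(-38, -29) + 31732)/(W(-124) + 46949) = ((5 + 2*(-38) + 2*(-29)) + 31732)/(-124 + 46949) = ((5 - 76 - 58) + 31732)/46825 = (-129 + 31732)*(1/46825) = 31603*(1/46825) = 31603/46825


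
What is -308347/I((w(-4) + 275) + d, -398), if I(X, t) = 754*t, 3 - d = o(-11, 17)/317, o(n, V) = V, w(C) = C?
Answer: 23719/23084 ≈ 1.0275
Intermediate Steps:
d = 934/317 (d = 3 - 17/317 = 934/317 ≈ 2.9464)
-308347/I((w(-4) + 275) + d, -398) = -308347/(754*(-398)) = -308347/(-300092) = -308347*(-1/300092) = 23719/23084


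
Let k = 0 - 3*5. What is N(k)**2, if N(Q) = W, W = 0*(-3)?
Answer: 0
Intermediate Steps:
k = -15 (k = 0 - 15 = -15)
W = 0
N(Q) = 0
N(k)**2 = 0**2 = 0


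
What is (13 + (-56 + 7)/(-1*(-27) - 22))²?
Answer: 256/25 ≈ 10.240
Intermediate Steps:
(13 + (-56 + 7)/(-1*(-27) - 22))² = (13 - 49/(27 - 22))² = (13 - 49/5)² = (16/5)² = 256/25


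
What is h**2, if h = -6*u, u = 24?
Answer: 20736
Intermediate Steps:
h = -144 (h = -6*24 = -144)
h**2 = (-144)**2 = 20736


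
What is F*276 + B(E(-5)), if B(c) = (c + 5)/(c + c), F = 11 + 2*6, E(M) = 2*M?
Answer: 25393/4 ≈ 6348.3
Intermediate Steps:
F = 23 (F = 11 + 12 = 23)
B(c) = (5 + c)/(2*c) (B(c) = (5 + c)/((2*c)) = (5 + c)*(1/(2*c)) = (5 + c)/(2*c))
F*276 + B(E(-5)) = 23*276 + (5 + 2*(-5))/(2*((2*(-5)))) = 6348 + (1/2)*(5 - 10)/(-10) = 6348 + (1/2)*(-1/10)*(-5) = 6348 + 1/4 = 25393/4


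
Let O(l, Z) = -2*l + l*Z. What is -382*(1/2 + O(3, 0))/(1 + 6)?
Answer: 2101/7 ≈ 300.14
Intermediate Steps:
O(l, Z) = -2*l + Z*l
-382*(1/2 + O(3, 0))/(1 + 6) = -382*(1/2 + 3*(-2 + 0))/(1 + 6) = -382*(1/2 + 3*(-2))/7 = -382*(1/2 - 6)/7 = -(-2101)/7 = -382*(-11/14) = 2101/7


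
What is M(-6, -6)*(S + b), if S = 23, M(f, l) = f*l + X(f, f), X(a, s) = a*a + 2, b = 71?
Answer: 6956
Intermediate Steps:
X(a, s) = 2 + a² (X(a, s) = a² + 2 = 2 + a²)
M(f, l) = 2 + f² + f*l (M(f, l) = f*l + (2 + f²) = 2 + f² + f*l)
M(-6, -6)*(S + b) = (2 + (-6)² - 6*(-6))*(23 + 71) = (2 + 36 + 36)*94 = 74*94 = 6956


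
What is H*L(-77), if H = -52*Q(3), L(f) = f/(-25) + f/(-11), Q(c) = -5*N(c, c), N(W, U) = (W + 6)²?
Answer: 1061424/5 ≈ 2.1228e+5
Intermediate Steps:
N(W, U) = (6 + W)²
Q(c) = -5*(6 + c)²
L(f) = -36*f/275 (L(f) = f*(-1/25) + f*(-1/11) = -f/25 - f/11 = -36*f/275)
H = 21060 (H = -(-260)*(6 + 3)² = -(-260)*9² = -(-260)*81 = -52*(-405) = 21060)
H*L(-77) = 21060*(-36/275*(-77)) = 21060*(252/25) = 1061424/5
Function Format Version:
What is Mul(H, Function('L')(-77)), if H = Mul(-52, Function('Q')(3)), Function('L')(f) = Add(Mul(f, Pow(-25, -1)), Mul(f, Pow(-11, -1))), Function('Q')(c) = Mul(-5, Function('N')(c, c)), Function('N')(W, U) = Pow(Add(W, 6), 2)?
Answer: Rational(1061424, 5) ≈ 2.1228e+5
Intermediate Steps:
Function('N')(W, U) = Pow(Add(6, W), 2)
Function('Q')(c) = Mul(-5, Pow(Add(6, c), 2))
Function('L')(f) = Mul(Rational(-36, 275), f) (Function('L')(f) = Add(Mul(f, Rational(-1, 25)), Mul(f, Rational(-1, 11))) = Add(Mul(Rational(-1, 25), f), Mul(Rational(-1, 11), f)) = Mul(Rational(-36, 275), f))
H = 21060 (H = Mul(-52, Mul(-5, Pow(Add(6, 3), 2))) = Mul(-52, Mul(-5, Pow(9, 2))) = Mul(-52, Mul(-5, 81)) = Mul(-52, -405) = 21060)
Mul(H, Function('L')(-77)) = Mul(21060, Mul(Rational(-36, 275), -77)) = Mul(21060, Rational(252, 25)) = Rational(1061424, 5)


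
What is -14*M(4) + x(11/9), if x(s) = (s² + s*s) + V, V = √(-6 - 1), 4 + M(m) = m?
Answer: 242/81 + I*√7 ≈ 2.9877 + 2.6458*I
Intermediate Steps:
M(m) = -4 + m
V = I*√7 (V = √(-7) = I*√7 ≈ 2.6458*I)
x(s) = 2*s² + I*√7 (x(s) = (s² + s*s) + I*√7 = (s² + s²) + I*√7 = 2*s² + I*√7)
-14*M(4) + x(11/9) = -14*(-4 + 4) + (2*(11/9)² + I*√7) = -14*0 + (2*(11*(⅑))² + I*√7) = 0 + (2*(11/9)² + I*√7) = 0 + (2*(121/81) + I*√7) = 0 + (242/81 + I*√7) = 242/81 + I*√7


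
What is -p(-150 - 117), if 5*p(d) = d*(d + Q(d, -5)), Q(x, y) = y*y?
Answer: -64614/5 ≈ -12923.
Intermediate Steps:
Q(x, y) = y²
p(d) = d*(25 + d)/5 (p(d) = (d*(d + (-5)²))/5 = (d*(d + 25))/5 = (d*(25 + d))/5 = d*(25 + d)/5)
-p(-150 - 117) = -(-150 - 117)*(25 + (-150 - 117))/5 = -(-267)*(25 - 267)/5 = -(-267)*(-242)/5 = -1*64614/5 = -64614/5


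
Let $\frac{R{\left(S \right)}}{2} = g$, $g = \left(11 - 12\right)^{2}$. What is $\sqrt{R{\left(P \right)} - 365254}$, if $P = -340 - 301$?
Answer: $2 i \sqrt{91313} \approx 604.36 i$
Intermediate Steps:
$P = -641$
$g = 1$ ($g = \left(-1\right)^{2} = 1$)
$R{\left(S \right)} = 2$ ($R{\left(S \right)} = 2 \cdot 1 = 2$)
$\sqrt{R{\left(P \right)} - 365254} = \sqrt{2 - 365254} = \sqrt{-365252} = 2 i \sqrt{91313}$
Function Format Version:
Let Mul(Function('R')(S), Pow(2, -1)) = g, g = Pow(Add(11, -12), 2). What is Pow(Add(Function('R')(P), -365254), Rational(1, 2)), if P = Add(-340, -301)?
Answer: Mul(2, I, Pow(91313, Rational(1, 2))) ≈ Mul(604.36, I)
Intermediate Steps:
P = -641
g = 1 (g = Pow(-1, 2) = 1)
Function('R')(S) = 2 (Function('R')(S) = Mul(2, 1) = 2)
Pow(Add(Function('R')(P), -365254), Rational(1, 2)) = Pow(Add(2, -365254), Rational(1, 2)) = Pow(-365252, Rational(1, 2)) = Mul(2, I, Pow(91313, Rational(1, 2)))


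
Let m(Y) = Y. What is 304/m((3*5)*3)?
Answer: 304/45 ≈ 6.7556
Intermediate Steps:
304/m((3*5)*3) = 304/(((3*5)*3)) = 304/((15*3)) = 304/45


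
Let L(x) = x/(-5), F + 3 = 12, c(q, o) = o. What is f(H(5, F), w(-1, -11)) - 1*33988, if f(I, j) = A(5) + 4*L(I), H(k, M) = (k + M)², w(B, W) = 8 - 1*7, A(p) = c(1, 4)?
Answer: -170704/5 ≈ -34141.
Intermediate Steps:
A(p) = 4
F = 9 (F = -3 + 12 = 9)
L(x) = -x/5 (L(x) = x*(-⅕) = -x/5)
w(B, W) = 1 (w(B, W) = 8 - 7 = 1)
H(k, M) = (M + k)²
f(I, j) = 4 - 4*I/5 (f(I, j) = 4 + 4*(-I/5) = 4 - 4*I/5)
f(H(5, F), w(-1, -11)) - 1*33988 = (4 - 4*(9 + 5)²/5) - 1*33988 = (4 - ⅘*14²) - 33988 = (4 - ⅘*196) - 33988 = (4 - 784/5) - 33988 = -764/5 - 33988 = -170704/5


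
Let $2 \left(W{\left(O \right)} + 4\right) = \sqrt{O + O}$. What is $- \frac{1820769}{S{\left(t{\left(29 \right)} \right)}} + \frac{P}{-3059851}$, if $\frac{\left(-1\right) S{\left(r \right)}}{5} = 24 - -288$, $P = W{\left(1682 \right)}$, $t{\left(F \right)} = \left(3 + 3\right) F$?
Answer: $\frac{1857093935473}{1591122520} \approx 1167.2$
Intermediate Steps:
$t{\left(F \right)} = 6 F$
$W{\left(O \right)} = -4 + \frac{\sqrt{2} \sqrt{O}}{2}$ ($W{\left(O \right)} = -4 + \frac{\sqrt{O + O}}{2} = -4 + \frac{\sqrt{2 O}}{2} = -4 + \frac{\sqrt{2} \sqrt{O}}{2}$)
$P = 25$ ($P = -4 + \frac{\sqrt{2} \sqrt{1682}}{2} = -4 + \frac{\sqrt{2} \cdot 29 \sqrt{2}}{2} = -4 + 29 = 25$)
$S{\left(r \right)} = -1560$ ($S{\left(r \right)} = - 5 \left(24 - -288\right) = - 5 \left(24 + 288\right) = \left(-5\right) 312 = -1560$)
$- \frac{1820769}{S{\left(t{\left(29 \right)} \right)}} + \frac{P}{-3059851} = - \frac{1820769}{-1560} + \frac{25}{-3059851} = \left(-1820769\right) \left(- \frac{1}{1560}\right) + 25 \left(- \frac{1}{3059851}\right) = \frac{606923}{520} - \frac{25}{3059851} = \frac{1857093935473}{1591122520}$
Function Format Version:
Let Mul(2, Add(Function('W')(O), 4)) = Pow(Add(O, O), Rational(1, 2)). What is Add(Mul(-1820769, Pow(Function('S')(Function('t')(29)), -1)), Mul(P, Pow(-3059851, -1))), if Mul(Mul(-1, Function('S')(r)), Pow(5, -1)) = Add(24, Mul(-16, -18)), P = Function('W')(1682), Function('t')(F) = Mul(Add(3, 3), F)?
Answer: Rational(1857093935473, 1591122520) ≈ 1167.2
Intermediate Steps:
Function('t')(F) = Mul(6, F)
Function('W')(O) = Add(-4, Mul(Rational(1, 2), Pow(2, Rational(1, 2)), Pow(O, Rational(1, 2)))) (Function('W')(O) = Add(-4, Mul(Rational(1, 2), Pow(Add(O, O), Rational(1, 2)))) = Add(-4, Mul(Rational(1, 2), Pow(Mul(2, O), Rational(1, 2)))) = Add(-4, Mul(Rational(1, 2), Mul(Pow(2, Rational(1, 2)), Pow(O, Rational(1, 2))))) = Add(-4, Mul(Rational(1, 2), Pow(2, Rational(1, 2)), Pow(O, Rational(1, 2)))))
P = 25 (P = Add(-4, Mul(Rational(1, 2), Pow(2, Rational(1, 2)), Pow(1682, Rational(1, 2)))) = Add(-4, Mul(Rational(1, 2), Pow(2, Rational(1, 2)), Mul(29, Pow(2, Rational(1, 2))))) = Add(-4, 29) = 25)
Function('S')(r) = -1560 (Function('S')(r) = Mul(-5, Add(24, Mul(-16, -18))) = Mul(-5, Add(24, 288)) = Mul(-5, 312) = -1560)
Add(Mul(-1820769, Pow(Function('S')(Function('t')(29)), -1)), Mul(P, Pow(-3059851, -1))) = Add(Mul(-1820769, Pow(-1560, -1)), Mul(25, Pow(-3059851, -1))) = Add(Mul(-1820769, Rational(-1, 1560)), Mul(25, Rational(-1, 3059851))) = Add(Rational(606923, 520), Rational(-25, 3059851)) = Rational(1857093935473, 1591122520)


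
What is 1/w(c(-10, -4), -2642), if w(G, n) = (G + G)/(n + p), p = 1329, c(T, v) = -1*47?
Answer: 1313/94 ≈ 13.968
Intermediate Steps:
c(T, v) = -47
w(G, n) = 2*G/(1329 + n) (w(G, n) = (G + G)/(n + 1329) = (2*G)/(1329 + n) = 2*G/(1329 + n))
1/w(c(-10, -4), -2642) = 1/(2*(-47)/(1329 - 2642)) = 1/(2*(-47)/(-1313)) = 1/(2*(-47)*(-1/1313)) = 1/(94/1313) = 1313/94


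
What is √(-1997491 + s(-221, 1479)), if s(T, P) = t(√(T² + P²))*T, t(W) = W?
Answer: √(-1997491 - 3757*√7738) ≈ 1525.8*I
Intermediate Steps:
s(T, P) = T*√(P² + T²) (s(T, P) = √(T² + P²)*T = √(P² + T²)*T = T*√(P² + T²))
√(-1997491 + s(-221, 1479)) = √(-1997491 - 221*√(1479² + (-221)²)) = √(-1997491 - 221*√(2187441 + 48841)) = √(-1997491 - 3757*√7738)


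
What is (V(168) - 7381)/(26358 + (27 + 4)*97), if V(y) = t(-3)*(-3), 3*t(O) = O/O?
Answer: -7382/29365 ≈ -0.25139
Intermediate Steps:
t(O) = ⅓ (t(O) = (O/O)/3 = (⅓)*1 = ⅓)
V(y) = -1 (V(y) = (⅓)*(-3) = -1)
(V(168) - 7381)/(26358 + (27 + 4)*97) = (-1 - 7381)/(26358 + (27 + 4)*97) = -7382/(26358 + 31*97) = -7382/(26358 + 3007) = -7382/29365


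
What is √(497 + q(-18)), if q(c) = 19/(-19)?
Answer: 4*√31 ≈ 22.271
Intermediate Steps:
q(c) = -1 (q(c) = 19*(-1/19) = -1)
√(497 + q(-18)) = √(497 - 1) = √496 = 4*√31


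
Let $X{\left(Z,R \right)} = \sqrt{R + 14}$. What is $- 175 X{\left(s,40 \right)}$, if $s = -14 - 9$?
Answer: $- 525 \sqrt{6} \approx -1286.0$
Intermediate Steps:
$s = -23$ ($s = -14 - 9 = -23$)
$X{\left(Z,R \right)} = \sqrt{14 + R}$
$- 175 X{\left(s,40 \right)} = - 175 \sqrt{14 + 40} = - 175 \sqrt{54} = - 175 \cdot 3 \sqrt{6} = - 525 \sqrt{6}$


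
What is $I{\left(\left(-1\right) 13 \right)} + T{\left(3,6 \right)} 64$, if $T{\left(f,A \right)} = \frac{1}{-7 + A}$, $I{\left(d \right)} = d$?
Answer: $-77$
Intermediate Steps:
$I{\left(\left(-1\right) 13 \right)} + T{\left(3,6 \right)} 64 = \left(-1\right) 13 + \frac{1}{-7 + 6} \cdot 64 = -13 + \frac{1}{-1} \cdot 64 = -13 - 64 = -77$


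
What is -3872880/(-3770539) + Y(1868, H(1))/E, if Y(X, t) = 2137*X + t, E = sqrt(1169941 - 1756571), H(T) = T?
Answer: 3872880/3770539 - 3991917*I*sqrt(586630)/586630 ≈ 1.0271 - 5211.9*I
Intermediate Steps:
E = I*sqrt(586630) (E = sqrt(-586630) = I*sqrt(586630) ≈ 765.92*I)
Y(X, t) = t + 2137*X
-3872880/(-3770539) + Y(1868, H(1))/E = -3872880/(-3770539) + (1 + 2137*1868)/((I*sqrt(586630))) = -3872880*(-1/3770539) + (1 + 3991916)*(-I*sqrt(586630)/586630) = 3872880/3770539 + 3991917*(-I*sqrt(586630)/586630) = 3872880/3770539 - 3991917*I*sqrt(586630)/586630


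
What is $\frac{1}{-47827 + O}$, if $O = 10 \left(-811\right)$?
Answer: $- \frac{1}{55937} \approx -1.7877 \cdot 10^{-5}$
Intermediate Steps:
$O = -8110$
$\frac{1}{-47827 + O} = \frac{1}{-47827 - 8110} = \frac{1}{-55937} = - \frac{1}{55937}$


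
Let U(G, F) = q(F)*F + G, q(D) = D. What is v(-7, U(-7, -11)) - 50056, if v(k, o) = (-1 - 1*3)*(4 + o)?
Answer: -50528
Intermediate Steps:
U(G, F) = G + F² (U(G, F) = F*F + G = F² + G = G + F²)
v(k, o) = -16 - 4*o (v(k, o) = (-1 - 3)*(4 + o) = -4*(4 + o) = -16 - 4*o)
v(-7, U(-7, -11)) - 50056 = (-16 - 4*(-7 + (-11)²)) - 50056 = (-16 - 4*(-7 + 121)) - 50056 = (-16 - 4*114) - 50056 = (-16 - 456) - 50056 = -472 - 50056 = -50528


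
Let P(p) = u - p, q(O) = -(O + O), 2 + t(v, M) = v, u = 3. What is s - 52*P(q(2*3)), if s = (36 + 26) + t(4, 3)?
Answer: -716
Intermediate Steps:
t(v, M) = -2 + v
q(O) = -2*O
P(p) = 3 - p
s = 64 (s = (36 + 26) + (-2 + 4) = 62 + 2 = 64)
s - 52*P(q(2*3)) = 64 - 52*(3 - (-2)*2*3) = 64 - 52*(3 - (-2)*6) = 64 - 52*(3 - 1*(-12)) = 64 - 52*(3 + 12) = 64 - 52*15 = 64 - 780 = -716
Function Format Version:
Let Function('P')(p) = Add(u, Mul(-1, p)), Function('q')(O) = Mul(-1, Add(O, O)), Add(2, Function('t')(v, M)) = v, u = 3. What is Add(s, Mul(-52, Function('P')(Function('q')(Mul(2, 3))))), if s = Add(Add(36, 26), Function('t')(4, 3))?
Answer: -716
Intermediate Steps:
Function('t')(v, M) = Add(-2, v)
Function('q')(O) = Mul(-2, O) (Function('q')(O) = Mul(-1, Mul(2, O)) = Mul(-2, O))
Function('P')(p) = Add(3, Mul(-1, p))
s = 64 (s = Add(Add(36, 26), Add(-2, 4)) = Add(62, 2) = 64)
Add(s, Mul(-52, Function('P')(Function('q')(Mul(2, 3))))) = Add(64, Mul(-52, Add(3, Mul(-1, Mul(-2, Mul(2, 3)))))) = Add(64, Mul(-52, Add(3, Mul(-1, Mul(-2, 6))))) = Add(64, Mul(-52, Add(3, Mul(-1, -12)))) = Add(64, Mul(-52, Add(3, 12))) = Add(64, Mul(-52, 15)) = Add(64, -780) = -716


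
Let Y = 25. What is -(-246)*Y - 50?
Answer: 6100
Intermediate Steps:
-(-246)*Y - 50 = -(-246)*25 - 50 = -41*(-150) - 50 = 6150 - 50 = 6100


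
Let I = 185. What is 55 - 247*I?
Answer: -45640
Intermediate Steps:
55 - 247*I = 55 - 247*185 = 55 - 45695 = -45640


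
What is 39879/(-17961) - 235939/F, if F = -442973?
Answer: -4475873296/2652079351 ≈ -1.6877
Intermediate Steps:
39879/(-17961) - 235939/F = 39879/(-17961) - 235939/(-442973) = 39879*(-1/17961) - 235939*(-1/442973) = -13293/5987 + 235939/442973 = -4475873296/2652079351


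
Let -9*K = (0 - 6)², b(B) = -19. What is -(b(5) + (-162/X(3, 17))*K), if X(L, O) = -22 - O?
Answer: 463/13 ≈ 35.615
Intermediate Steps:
K = -4 (K = -(0 - 6)²/9 = -⅑*(-6)² = -⅑*36 = -4)
-(b(5) + (-162/X(3, 17))*K) = -(-19 - 162/(-22 - 1*17)*(-4)) = -(-19 - 162/(-22 - 17)*(-4)) = -(-19 - 162/(-39)*(-4)) = -(-19 - 162*(-1/39)*(-4)) = -(-19 + (54/13)*(-4)) = -(-19 - 216/13) = -1*(-463/13) = 463/13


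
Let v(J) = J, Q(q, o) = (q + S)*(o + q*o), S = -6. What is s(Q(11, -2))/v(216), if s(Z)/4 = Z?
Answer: -20/9 ≈ -2.2222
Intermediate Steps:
Q(q, o) = (-6 + q)*(o + o*q) (Q(q, o) = (q - 6)*(o + q*o) = (-6 + q)*(o + o*q))
s(Z) = 4*Z
s(Q(11, -2))/v(216) = (4*(-2*(-6 + 11² - 5*11)))/216 = (4*(-2*(-6 + 121 - 55)))*(1/216) = (4*(-2*60))*(1/216) = (4*(-120))*(1/216) = -480*1/216 = -20/9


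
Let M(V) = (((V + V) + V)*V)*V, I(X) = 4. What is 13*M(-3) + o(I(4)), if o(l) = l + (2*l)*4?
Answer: -1017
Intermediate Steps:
o(l) = 9*l (o(l) = l + 8*l = 9*l)
M(V) = 3*V³ (M(V) = ((2*V + V)*V)*V = ((3*V)*V)*V = (3*V²)*V = 3*V³)
13*M(-3) + o(I(4)) = 13*(3*(-3)³) + 9*4 = 13*(3*(-27)) + 36 = 13*(-81) + 36 = -1053 + 36 = -1017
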